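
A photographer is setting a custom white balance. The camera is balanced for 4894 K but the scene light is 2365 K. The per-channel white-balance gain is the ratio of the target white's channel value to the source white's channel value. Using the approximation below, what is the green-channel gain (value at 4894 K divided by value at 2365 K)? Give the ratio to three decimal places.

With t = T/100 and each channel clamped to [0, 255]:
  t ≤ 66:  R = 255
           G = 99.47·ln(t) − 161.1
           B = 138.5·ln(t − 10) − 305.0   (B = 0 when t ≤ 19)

1.471

At 2365 K (t = 23.65):
  G = 99.47·ln 23.65 − 161.1 = 99.47·3.1634 − 161.1 = 153.560.
At 4894 K (t = 48.94):
  G = 99.47·ln 48.94 − 161.1 = 99.47·3.8906 − 161.1 = 225.897.
Gain = 225.897 / 153.560 = 1.4711 → 1.471.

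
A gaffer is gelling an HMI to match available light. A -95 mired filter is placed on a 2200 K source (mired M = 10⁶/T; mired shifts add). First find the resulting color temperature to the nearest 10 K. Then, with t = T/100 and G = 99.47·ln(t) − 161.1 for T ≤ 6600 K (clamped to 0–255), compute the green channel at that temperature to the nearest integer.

170

M_in = 10⁶/2200 = 454.55; M_out = 454.55 + (-95) = 359.55.
T_out = 10⁶/359.55 = 2781.3 K → 2780 K; t = 27.8.
G = 99.47·ln 27.8 − 161.1 = 99.47·3.3250 − 161.1 = 169.641.
Rounded: 170.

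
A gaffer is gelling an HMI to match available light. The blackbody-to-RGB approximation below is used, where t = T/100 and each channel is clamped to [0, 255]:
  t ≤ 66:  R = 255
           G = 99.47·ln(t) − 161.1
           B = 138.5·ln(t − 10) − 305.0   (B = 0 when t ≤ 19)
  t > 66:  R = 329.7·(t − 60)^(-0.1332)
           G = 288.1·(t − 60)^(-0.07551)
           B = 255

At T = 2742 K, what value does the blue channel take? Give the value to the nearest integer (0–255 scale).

t = 2742/100 = 27.42; the t ≤ 66 branch applies.
B = 138.5·ln(27.42 − 10) − 305.0 = 138.5·ln 17.42 − 305.0 = 138.5·2.8576 − 305.0 = 90.780.
Rounded: 91.

91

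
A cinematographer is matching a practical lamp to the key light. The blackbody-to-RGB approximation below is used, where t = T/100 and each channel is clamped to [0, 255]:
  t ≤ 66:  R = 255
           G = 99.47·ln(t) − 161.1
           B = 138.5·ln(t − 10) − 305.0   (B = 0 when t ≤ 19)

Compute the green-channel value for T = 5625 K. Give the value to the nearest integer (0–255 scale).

t = 5625/100 = 56.25; the t ≤ 66 branch applies.
G = 99.47·ln 56.25 − 161.1 = 99.47·4.0298 − 161.1 = 239.745.
Rounded: 240.

240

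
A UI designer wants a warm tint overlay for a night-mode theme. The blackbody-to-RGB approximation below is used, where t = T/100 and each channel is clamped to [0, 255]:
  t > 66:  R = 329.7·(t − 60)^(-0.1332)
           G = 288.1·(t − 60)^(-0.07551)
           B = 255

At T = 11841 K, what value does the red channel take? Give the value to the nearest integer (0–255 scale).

t = 11841/100 = 118.41; the t > 66 branch applies.
R = 329.7·(118.41 − 60)^(-0.1332) = 329.7·58.41^(-0.1332) = 329.7·0.58171 = 191.789.
Rounded: 192.

192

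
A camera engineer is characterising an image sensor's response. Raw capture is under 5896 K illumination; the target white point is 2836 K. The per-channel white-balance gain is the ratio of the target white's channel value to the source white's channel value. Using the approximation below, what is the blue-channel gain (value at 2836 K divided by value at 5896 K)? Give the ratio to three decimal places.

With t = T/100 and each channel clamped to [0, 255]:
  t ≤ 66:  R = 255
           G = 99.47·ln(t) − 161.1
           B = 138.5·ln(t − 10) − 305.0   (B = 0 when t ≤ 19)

At 5896 K (t = 58.96):
  B = 138.5·ln(58.96 − 10) − 305.0 = 138.5·ln 48.96 − 305.0 = 138.5·3.8910 − 305.0 = 233.904.
At 2836 K (t = 28.36):
  B = 138.5·ln(28.36 − 10) − 305.0 = 138.5·ln 18.36 − 305.0 = 138.5·2.9102 − 305.0 = 98.059.
Gain = 98.059 / 233.904 = 0.4192 → 0.419.

0.419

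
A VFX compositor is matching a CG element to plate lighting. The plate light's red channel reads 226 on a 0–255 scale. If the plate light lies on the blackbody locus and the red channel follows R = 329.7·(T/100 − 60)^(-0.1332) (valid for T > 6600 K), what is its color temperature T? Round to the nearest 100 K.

7700 K

(t − 60)^(-0.1332) = 226/329.7 = 0.68547.
t − 60 = 0.68547^(1/-0.1332) = 0.68547^(-7.508) = 17.034, so t = 77.034.
T = 100·t = 7703 K → 7700 K to the nearest 100 K.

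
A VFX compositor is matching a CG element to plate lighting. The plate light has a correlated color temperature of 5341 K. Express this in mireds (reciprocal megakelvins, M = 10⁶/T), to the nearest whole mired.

187 mireds

M = 10⁶ / 5341 = 187.231 → 187 mireds.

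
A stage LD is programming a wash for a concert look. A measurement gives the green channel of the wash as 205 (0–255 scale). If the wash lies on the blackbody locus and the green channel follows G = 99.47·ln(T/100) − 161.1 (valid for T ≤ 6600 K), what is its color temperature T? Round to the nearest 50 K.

3950 K

ln t = (205 + 161.1) / 99.47 = 3.6805.
t = e^3.6805 = 39.666.
T = 100·t = 3967 K → 3950 K to the nearest 50 K.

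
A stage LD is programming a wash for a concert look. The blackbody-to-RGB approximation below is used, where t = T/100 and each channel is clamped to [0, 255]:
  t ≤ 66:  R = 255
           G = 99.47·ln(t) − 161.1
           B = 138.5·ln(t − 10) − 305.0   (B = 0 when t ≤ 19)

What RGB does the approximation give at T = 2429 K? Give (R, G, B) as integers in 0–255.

t = 2429/100 = 24.29; the t ≤ 66 branch applies.
R = 255 by definition for t ≤ 66.
G = 99.47·ln 24.29 − 161.1 = 99.47·3.1901 − 161.1 = 156.216.
B = 138.5·ln(24.29 − 10) − 305.0 = 138.5·ln 14.29 − 305.0 = 138.5·2.6596 − 305.0 = 63.349.
Rounded: (255, 156, 63).

(255, 156, 63)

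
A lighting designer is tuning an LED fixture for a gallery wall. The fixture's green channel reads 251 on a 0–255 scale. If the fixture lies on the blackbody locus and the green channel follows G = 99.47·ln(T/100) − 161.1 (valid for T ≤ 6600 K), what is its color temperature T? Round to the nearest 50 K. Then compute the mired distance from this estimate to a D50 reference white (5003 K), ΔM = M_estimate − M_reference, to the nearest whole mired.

-41 mireds

ln t = (251 + 161.1) / 99.47 = 4.1430.
t = e^4.1430 = 62.989.
T = 100·t = 6299 K → 6300 K to the nearest 50 K.
M_estimate = 10⁶/6300 = 158.73; M_reference = 10⁶/5003 = 199.88.
ΔM = 158.73 − 199.88 = -41.15 → -41 mireds.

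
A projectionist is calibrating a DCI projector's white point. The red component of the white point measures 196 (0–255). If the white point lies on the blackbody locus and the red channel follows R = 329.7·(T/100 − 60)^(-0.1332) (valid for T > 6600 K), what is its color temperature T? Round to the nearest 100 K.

(t − 60)^(-0.1332) = 196/329.7 = 0.59448.
t − 60 = 0.59448^(1/-0.1332) = 0.59448^(-7.508) = 49.621, so t = 109.621.
T = 100·t = 10962 K → 11000 K to the nearest 100 K.

11000 K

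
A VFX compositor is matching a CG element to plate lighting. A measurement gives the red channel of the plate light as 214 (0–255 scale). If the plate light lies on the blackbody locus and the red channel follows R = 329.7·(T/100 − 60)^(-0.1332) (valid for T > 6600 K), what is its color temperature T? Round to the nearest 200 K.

8600 K

(t − 60)^(-0.1332) = 214/329.7 = 0.64907.
t − 60 = 0.64907^(1/-0.1332) = 0.64907^(-7.508) = 25.657, so t = 85.657.
T = 100·t = 8566 K → 8600 K to the nearest 200 K.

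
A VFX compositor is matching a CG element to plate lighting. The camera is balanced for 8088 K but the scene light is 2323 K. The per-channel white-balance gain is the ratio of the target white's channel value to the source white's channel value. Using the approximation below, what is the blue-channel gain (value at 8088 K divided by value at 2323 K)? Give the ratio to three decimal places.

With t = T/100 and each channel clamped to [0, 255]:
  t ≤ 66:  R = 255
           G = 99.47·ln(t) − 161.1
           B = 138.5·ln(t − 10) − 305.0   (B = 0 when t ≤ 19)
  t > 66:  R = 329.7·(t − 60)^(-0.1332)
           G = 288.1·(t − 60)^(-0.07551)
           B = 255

At 2323 K (t = 23.23):
  B = 138.5·ln(23.23 − 10) − 305.0 = 138.5·ln 13.23 − 305.0 = 138.5·2.5825 − 305.0 = 52.674.
At 8088 K (t = 80.88):
  B = 255 by definition for t > 66.
Gain = 255.000 / 52.674 = 4.8411 → 4.841.

4.841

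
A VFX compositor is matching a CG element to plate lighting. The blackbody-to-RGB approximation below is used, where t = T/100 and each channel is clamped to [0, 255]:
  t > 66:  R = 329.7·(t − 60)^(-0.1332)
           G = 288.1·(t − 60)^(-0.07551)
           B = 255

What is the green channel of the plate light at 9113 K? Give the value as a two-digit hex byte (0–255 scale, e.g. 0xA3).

t = 9113/100 = 91.13; the t > 66 branch applies.
G = 288.1·(91.13 − 60)^(-0.07551) = 288.1·31.13^(-0.07551) = 288.1·0.77135 = 222.225.
Rounded: 222; in hex, 0xDE.

0xDE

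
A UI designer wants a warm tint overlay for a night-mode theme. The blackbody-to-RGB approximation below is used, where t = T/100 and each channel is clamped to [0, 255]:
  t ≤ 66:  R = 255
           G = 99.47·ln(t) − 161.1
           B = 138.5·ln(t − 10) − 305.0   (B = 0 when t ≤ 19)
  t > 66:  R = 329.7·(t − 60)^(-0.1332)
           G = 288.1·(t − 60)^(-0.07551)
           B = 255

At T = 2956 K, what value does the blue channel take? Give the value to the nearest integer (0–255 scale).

107

t = 2956/100 = 29.56; the t ≤ 66 branch applies.
B = 138.5·ln(29.56 − 10) − 305.0 = 138.5·ln 19.56 − 305.0 = 138.5·2.9735 − 305.0 = 106.828.
Rounded: 107.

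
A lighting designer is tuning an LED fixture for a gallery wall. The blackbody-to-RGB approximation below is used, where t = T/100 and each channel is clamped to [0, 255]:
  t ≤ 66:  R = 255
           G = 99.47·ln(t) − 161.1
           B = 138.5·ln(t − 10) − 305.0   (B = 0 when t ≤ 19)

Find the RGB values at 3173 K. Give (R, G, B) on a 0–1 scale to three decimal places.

(1.000, 0.717, 0.476)

t = 3173/100 = 31.73; the t ≤ 66 branch applies.
R = 255 by definition for t ≤ 66.
G = 99.47·ln 31.73 − 161.1 = 99.47·3.4573 − 161.1 = 182.794.
B = 138.5·ln(31.73 − 10) − 305.0 = 138.5·ln 21.73 − 305.0 = 138.5·3.0787 − 305.0 = 121.399.
Dividing each by 255: (1.0000, 0.7168, 0.4761) → (1.000, 0.717, 0.476).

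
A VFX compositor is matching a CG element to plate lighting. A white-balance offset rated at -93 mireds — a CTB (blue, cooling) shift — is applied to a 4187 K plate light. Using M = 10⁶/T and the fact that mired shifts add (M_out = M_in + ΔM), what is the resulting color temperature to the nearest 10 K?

6860 K

M_in = 10⁶/4187 = 238.83 mireds.
M_out = 238.83 + (-93) = 145.83 mireds.
T_out = 10⁶/145.83 = 6857.1 K → 6860 K.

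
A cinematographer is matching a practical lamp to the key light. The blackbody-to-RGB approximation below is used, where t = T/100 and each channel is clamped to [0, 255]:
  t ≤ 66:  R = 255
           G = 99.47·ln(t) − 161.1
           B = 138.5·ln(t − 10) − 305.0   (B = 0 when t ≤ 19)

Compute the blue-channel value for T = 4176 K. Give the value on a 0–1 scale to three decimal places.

0.682

t = 4176/100 = 41.76; the t ≤ 66 branch applies.
B = 138.5·ln(41.76 − 10) − 305.0 = 138.5·ln 31.76 − 305.0 = 138.5·3.4582 − 305.0 = 173.962.
On a 0–1 scale: 173.962/255 = 0.6822 → 0.682.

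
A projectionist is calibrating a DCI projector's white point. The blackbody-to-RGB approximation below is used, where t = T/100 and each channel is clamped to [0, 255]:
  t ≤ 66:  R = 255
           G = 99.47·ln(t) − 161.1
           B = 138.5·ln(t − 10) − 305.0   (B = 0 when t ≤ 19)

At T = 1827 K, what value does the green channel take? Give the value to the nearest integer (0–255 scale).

128

t = 1827/100 = 18.27; the t ≤ 66 branch applies.
G = 99.47·ln 18.27 − 161.1 = 99.47·2.9053 − 161.1 = 127.886.
Rounded: 128.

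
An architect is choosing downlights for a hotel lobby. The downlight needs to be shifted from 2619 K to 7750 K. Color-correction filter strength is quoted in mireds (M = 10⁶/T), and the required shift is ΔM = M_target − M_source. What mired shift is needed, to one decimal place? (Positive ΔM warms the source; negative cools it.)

M_source = 10⁶/2619 = 381.825; M_target = 10⁶/7750 = 129.032.
ΔM = 129.032 − 381.825 = -252.793 → -252.8 mireds, a cooling shift.

-252.8 mireds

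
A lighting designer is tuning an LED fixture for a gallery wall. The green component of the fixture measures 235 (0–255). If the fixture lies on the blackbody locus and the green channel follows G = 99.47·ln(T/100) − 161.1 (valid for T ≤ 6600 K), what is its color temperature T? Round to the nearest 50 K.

ln t = (235 + 161.1) / 99.47 = 3.9821.
t = e^3.9821 = 53.630.
T = 100·t = 5363 K → 5350 K to the nearest 50 K.

5350 K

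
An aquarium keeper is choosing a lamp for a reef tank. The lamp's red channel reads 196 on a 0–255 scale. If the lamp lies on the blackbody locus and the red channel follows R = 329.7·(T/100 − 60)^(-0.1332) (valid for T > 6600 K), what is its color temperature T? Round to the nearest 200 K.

11000 K

(t − 60)^(-0.1332) = 196/329.7 = 0.59448.
t − 60 = 0.59448^(1/-0.1332) = 0.59448^(-7.508) = 49.621, so t = 109.621.
T = 100·t = 10962 K → 11000 K to the nearest 200 K.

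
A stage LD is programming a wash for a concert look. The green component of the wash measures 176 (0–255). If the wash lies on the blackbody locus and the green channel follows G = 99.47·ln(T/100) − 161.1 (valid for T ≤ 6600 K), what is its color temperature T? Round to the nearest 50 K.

2950 K

ln t = (176 + 161.1) / 99.47 = 3.3890.
t = e^3.3890 = 29.635.
T = 100·t = 2964 K → 2950 K to the nearest 50 K.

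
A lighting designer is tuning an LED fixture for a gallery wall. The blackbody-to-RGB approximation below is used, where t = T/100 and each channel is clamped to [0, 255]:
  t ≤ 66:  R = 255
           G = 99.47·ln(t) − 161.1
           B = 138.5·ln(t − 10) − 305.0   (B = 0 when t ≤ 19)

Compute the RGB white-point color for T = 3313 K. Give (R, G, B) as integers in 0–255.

(255, 187, 130)

t = 3313/100 = 33.13; the t ≤ 66 branch applies.
R = 255 by definition for t ≤ 66.
G = 99.47·ln 33.13 − 161.1 = 99.47·3.5004 − 161.1 = 187.089.
B = 138.5·ln(33.13 − 10) − 305.0 = 138.5·ln 23.13 − 305.0 = 138.5·3.1411 − 305.0 = 130.047.
Rounded: (255, 187, 130).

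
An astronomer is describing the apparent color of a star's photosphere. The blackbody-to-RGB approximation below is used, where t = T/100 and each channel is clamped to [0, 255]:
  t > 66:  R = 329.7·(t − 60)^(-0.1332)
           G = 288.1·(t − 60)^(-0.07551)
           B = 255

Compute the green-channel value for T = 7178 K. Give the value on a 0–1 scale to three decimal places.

t = 7178/100 = 71.78; the t > 66 branch applies.
G = 288.1·(71.78 − 60)^(-0.07551) = 288.1·11.78^(-0.07551) = 288.1·0.83008 = 239.145.
On a 0–1 scale: 239.145/255 = 0.9378 → 0.938.

0.938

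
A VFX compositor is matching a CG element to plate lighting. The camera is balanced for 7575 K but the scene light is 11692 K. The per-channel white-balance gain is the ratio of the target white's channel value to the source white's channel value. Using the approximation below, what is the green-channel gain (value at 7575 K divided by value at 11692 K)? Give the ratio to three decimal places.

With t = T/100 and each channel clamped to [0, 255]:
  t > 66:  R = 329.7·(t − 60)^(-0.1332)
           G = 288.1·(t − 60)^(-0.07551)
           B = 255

At 11692 K (t = 116.92):
  G = 288.1·(116.92 − 60)^(-0.07551) = 288.1·56.92^(-0.07551) = 288.1·0.73699 = 212.326.
At 7575 K (t = 75.75):
  G = 288.1·(75.75 − 60)^(-0.07551) = 288.1·15.75^(-0.07551) = 288.1·0.81207 = 233.957.
Gain = 233.957 / 212.326 = 1.1019 → 1.102.

1.102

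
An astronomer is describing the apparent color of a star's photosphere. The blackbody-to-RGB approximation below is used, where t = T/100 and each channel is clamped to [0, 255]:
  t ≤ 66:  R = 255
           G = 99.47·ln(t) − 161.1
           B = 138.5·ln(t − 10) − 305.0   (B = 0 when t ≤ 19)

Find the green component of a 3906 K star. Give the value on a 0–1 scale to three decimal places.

0.798

t = 3906/100 = 39.06; the t ≤ 66 branch applies.
G = 99.47·ln 39.06 − 161.1 = 99.47·3.6651 − 161.1 = 203.467.
On a 0–1 scale: 203.467/255 = 0.7979 → 0.798.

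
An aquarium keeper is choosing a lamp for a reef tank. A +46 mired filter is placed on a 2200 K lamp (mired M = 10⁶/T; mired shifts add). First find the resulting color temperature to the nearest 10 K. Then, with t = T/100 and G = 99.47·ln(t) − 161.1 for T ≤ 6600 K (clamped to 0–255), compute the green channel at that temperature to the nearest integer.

137

M_in = 10⁶/2200 = 454.55; M_out = 454.55 + (+46) = 500.55.
T_out = 10⁶/500.55 = 1997.8 K → 2000 K; t = 20.
G = 99.47·ln 20 − 161.1 = 99.47·2.9957 − 161.1 = 136.885.
Rounded: 137.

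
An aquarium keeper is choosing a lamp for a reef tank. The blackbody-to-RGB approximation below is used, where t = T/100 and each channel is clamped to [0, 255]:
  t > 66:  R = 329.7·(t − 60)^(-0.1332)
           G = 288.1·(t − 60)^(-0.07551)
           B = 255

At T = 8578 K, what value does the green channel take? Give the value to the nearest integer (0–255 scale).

225

t = 8578/100 = 85.78; the t > 66 branch applies.
G = 288.1·(85.78 − 60)^(-0.07551) = 288.1·25.78^(-0.07551) = 288.1·0.78241 = 225.412.
Rounded: 225.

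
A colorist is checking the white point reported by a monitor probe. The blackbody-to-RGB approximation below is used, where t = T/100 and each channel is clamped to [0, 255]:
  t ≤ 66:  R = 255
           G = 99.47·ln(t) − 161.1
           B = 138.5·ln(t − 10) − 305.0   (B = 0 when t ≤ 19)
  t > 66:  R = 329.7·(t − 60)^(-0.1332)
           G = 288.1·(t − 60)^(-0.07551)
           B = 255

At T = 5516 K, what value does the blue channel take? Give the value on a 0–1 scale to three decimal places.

0.873

t = 5516/100 = 55.16; the t ≤ 66 branch applies.
B = 138.5·ln(55.16 − 10) − 305.0 = 138.5·ln 45.16 − 305.0 = 138.5·3.8102 − 305.0 = 222.714.
On a 0–1 scale: 222.714/255 = 0.8734 → 0.873.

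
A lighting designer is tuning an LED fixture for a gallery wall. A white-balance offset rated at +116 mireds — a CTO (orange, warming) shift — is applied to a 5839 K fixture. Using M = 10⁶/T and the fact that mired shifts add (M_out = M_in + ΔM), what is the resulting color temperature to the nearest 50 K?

M_in = 10⁶/5839 = 171.26 mireds.
M_out = 171.26 + (+116) = 287.26 mireds.
T_out = 10⁶/287.26 = 3481.1 K → 3500 K.

3500 K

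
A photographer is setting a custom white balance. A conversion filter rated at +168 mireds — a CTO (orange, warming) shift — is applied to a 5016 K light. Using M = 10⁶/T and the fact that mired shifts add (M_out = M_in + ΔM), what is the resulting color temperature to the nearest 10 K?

2720 K

M_in = 10⁶/5016 = 199.36 mireds.
M_out = 199.36 + (+168) = 367.36 mireds.
T_out = 10⁶/367.36 = 2722.1 K → 2720 K.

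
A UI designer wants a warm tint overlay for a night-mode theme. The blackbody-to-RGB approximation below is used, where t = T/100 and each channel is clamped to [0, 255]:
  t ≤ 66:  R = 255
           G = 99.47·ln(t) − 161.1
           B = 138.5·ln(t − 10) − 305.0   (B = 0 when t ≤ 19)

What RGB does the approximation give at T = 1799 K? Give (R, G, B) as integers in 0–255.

t = 1799/100 = 17.99; the t ≤ 66 branch applies.
R = 255 by definition for t ≤ 66.
G = 99.47·ln 17.99 − 161.1 = 99.47·2.8898 − 161.1 = 126.350.
t = 17.99 ≤ 19, so B = 0.
Rounded: (255, 126, 0).

(255, 126, 0)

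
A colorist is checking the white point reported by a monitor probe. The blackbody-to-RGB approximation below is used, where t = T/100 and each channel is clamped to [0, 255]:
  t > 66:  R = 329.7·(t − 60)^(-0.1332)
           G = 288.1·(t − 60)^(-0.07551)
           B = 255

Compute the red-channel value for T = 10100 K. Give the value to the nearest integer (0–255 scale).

201

t = 10100/100 = 101; the t > 66 branch applies.
R = 329.7·(101 − 60)^(-0.1332) = 329.7·41^(-0.1332) = 329.7·0.60979 = 201.046.
Rounded: 201.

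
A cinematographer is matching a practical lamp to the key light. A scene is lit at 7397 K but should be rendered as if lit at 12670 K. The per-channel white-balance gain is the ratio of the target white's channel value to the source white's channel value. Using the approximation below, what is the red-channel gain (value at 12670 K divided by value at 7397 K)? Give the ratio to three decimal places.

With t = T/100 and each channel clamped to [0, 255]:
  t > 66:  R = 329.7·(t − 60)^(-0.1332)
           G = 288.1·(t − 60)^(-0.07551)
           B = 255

0.812

At 7397 K (t = 73.97):
  R = 329.7·(73.97 − 60)^(-0.1332) = 329.7·13.97^(-0.1332) = 329.7·0.70382 = 232.049.
At 12670 K (t = 126.7):
  R = 329.7·(126.7 − 60)^(-0.1332) = 329.7·66.7^(-0.1332) = 329.7·0.57151 = 188.428.
Gain = 188.428 / 232.049 = 0.8120 → 0.812.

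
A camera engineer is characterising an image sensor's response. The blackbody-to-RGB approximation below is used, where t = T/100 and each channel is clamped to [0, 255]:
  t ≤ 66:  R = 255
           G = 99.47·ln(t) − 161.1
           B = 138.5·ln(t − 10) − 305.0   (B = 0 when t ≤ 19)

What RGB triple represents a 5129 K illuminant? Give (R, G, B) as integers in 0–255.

(255, 231, 210)

t = 5129/100 = 51.29; the t ≤ 66 branch applies.
R = 255 by definition for t ≤ 66.
G = 99.47·ln 51.29 − 161.1 = 99.47·3.9375 − 161.1 = 230.563.
B = 138.5·ln(51.29 − 10) − 305.0 = 138.5·ln 41.29 − 305.0 = 138.5·3.7206 − 305.0 = 210.306.
Rounded: (255, 231, 210).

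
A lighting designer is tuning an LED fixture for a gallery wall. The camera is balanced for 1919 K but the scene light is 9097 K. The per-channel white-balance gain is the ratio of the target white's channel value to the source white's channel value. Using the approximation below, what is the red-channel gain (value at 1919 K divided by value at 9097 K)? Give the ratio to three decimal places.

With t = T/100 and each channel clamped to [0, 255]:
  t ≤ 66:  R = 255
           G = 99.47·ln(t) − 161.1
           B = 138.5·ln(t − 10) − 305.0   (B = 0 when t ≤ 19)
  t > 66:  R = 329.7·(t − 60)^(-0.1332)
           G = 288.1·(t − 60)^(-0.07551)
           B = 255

1.222

At 9097 K (t = 90.97):
  R = 329.7·(90.97 − 60)^(-0.1332) = 329.7·30.97^(-0.1332) = 329.7·0.63300 = 208.702.
At 1919 K (t = 19.19):
  R = 255 by definition for t ≤ 66.
Gain = 255.000 / 208.702 = 1.2218 → 1.222.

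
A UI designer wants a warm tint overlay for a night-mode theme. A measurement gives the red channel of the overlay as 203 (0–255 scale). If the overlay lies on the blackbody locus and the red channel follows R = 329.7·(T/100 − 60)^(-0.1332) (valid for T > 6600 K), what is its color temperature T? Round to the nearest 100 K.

9800 K

(t − 60)^(-0.1332) = 203/329.7 = 0.61571.
t − 60 = 0.61571^(1/-0.1332) = 0.61571^(-7.508) = 38.129, so t = 98.129.
T = 100·t = 9813 K → 9800 K to the nearest 100 K.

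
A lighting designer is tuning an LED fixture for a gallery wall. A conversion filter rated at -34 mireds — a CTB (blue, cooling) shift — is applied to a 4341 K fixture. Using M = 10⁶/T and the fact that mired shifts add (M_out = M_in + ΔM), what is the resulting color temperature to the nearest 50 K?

M_in = 10⁶/4341 = 230.36 mireds.
M_out = 230.36 + (-34) = 196.36 mireds.
T_out = 10⁶/196.36 = 5092.6 K → 5100 K.

5100 K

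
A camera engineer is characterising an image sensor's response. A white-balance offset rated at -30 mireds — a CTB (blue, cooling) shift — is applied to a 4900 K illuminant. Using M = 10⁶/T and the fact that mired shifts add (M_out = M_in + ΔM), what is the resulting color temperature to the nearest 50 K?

M_in = 10⁶/4900 = 204.08 mireds.
M_out = 204.08 + (-30) = 174.08 mireds.
T_out = 10⁶/174.08 = 5744.4 K → 5750 K.

5750 K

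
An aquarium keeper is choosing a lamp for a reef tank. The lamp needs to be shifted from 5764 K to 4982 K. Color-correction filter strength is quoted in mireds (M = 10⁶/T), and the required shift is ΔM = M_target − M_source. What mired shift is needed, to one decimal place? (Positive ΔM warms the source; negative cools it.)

+27.2 mireds

M_source = 10⁶/5764 = 173.491; M_target = 10⁶/4982 = 200.723.
ΔM = 200.723 − 173.491 = 27.232 → +27.2 mireds, a warming shift.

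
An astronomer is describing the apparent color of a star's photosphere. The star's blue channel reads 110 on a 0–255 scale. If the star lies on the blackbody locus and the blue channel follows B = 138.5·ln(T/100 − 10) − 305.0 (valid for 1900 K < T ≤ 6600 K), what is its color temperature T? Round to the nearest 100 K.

ln(t − 10) = (110 + 305.0) / 138.5 = 2.9964.
t − 10 = e^2.9964 = 20.013, so t = 30.013.
T = 100·t = 3001 K → 3000 K to the nearest 100 K.

3000 K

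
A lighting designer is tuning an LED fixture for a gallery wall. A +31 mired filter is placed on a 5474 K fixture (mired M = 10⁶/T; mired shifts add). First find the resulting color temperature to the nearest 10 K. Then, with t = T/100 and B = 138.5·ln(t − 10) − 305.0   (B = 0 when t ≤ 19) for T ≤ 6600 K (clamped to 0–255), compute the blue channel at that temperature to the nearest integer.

M_in = 10⁶/5474 = 182.68; M_out = 182.68 + (+31) = 213.68.
T_out = 10⁶/213.68 = 4679.9 K → 4680 K; t = 46.8.
B = 138.5·ln(46.8 − 10) − 305.0 = 138.5·ln 36.8 − 305.0 = 138.5·3.6055 − 305.0 = 194.361.
Rounded: 194.

194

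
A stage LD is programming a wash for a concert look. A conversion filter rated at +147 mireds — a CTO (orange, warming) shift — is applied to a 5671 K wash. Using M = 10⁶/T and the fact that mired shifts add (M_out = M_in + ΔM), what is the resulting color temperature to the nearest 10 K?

3090 K

M_in = 10⁶/5671 = 176.34 mireds.
M_out = 176.34 + (+147) = 323.34 mireds.
T_out = 10⁶/323.34 = 3092.8 K → 3090 K.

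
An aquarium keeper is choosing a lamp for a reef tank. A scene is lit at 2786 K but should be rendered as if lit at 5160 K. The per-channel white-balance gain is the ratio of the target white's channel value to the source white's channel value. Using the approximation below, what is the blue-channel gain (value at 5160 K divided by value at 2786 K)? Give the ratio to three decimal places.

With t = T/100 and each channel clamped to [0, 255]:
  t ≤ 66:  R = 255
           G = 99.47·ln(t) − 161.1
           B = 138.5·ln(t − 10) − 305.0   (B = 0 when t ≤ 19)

2.243

At 2786 K (t = 27.86):
  B = 138.5·ln(27.86 − 10) − 305.0 = 138.5·ln 17.86 − 305.0 = 138.5·2.8826 − 305.0 = 94.235.
At 5160 K (t = 51.6):
  B = 138.5·ln(51.6 − 10) − 305.0 = 138.5·ln 41.6 − 305.0 = 138.5·3.7281 − 305.0 = 211.342.
Gain = 211.342 / 94.235 = 2.2427 → 2.243.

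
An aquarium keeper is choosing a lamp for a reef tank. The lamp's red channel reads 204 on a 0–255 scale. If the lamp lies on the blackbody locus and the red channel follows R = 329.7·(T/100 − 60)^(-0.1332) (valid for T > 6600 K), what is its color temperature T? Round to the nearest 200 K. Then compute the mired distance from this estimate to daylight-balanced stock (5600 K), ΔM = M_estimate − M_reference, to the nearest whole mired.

-74 mireds

(t − 60)^(-0.1332) = 204/329.7 = 0.61874.
t − 60 = 0.61874^(1/-0.1332) = 0.61874^(-7.508) = 36.748, so t = 96.748.
T = 100·t = 9675 K → 9600 K to the nearest 200 K.
M_estimate = 10⁶/9600 = 104.17; M_reference = 10⁶/5600 = 178.57.
ΔM = 104.17 − 178.57 = -74.40 → -74 mireds.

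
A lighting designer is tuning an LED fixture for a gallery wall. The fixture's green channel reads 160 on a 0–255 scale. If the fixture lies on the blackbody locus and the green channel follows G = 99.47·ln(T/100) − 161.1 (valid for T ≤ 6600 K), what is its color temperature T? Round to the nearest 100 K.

2500 K

ln t = (160 + 161.1) / 99.47 = 3.2281.
t = e^3.2281 = 25.232.
T = 100·t = 2523 K → 2500 K to the nearest 100 K.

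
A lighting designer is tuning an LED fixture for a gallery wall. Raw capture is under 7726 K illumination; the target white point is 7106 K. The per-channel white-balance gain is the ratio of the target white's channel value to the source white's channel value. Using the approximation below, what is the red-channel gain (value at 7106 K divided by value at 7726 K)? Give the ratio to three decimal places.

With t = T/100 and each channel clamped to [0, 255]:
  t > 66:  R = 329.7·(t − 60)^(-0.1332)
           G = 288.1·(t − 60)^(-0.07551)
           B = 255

At 7726 K (t = 77.26):
  R = 329.7·(77.26 − 60)^(-0.1332) = 329.7·17.26^(-0.1332) = 329.7·0.68427 = 225.603.
At 7106 K (t = 71.06):
  R = 329.7·(71.06 − 60)^(-0.1332) = 329.7·11.06^(-0.1332) = 329.7·0.72606 = 239.382.
Gain = 239.382 / 225.603 = 1.0611 → 1.061.

1.061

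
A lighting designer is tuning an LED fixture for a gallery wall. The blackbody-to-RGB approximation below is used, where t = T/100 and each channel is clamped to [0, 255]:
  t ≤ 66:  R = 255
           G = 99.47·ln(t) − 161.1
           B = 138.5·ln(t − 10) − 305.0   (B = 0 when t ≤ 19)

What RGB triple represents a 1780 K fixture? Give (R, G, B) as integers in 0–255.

t = 1780/100 = 17.8; the t ≤ 66 branch applies.
R = 255 by definition for t ≤ 66.
G = 99.47·ln 17.8 − 161.1 = 99.47·2.8792 − 161.1 = 125.294.
t = 17.8 ≤ 19, so B = 0.
Rounded: (255, 125, 0).

(255, 125, 0)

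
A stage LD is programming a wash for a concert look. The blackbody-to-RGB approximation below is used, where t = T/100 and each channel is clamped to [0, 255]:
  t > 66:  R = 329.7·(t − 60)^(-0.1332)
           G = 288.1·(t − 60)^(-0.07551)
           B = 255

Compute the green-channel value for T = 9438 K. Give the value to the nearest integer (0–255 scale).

221

t = 9438/100 = 94.38; the t > 66 branch applies.
G = 288.1·(94.38 − 60)^(-0.07551) = 288.1·34.38^(-0.07551) = 288.1·0.76559 = 220.565.
Rounded: 221.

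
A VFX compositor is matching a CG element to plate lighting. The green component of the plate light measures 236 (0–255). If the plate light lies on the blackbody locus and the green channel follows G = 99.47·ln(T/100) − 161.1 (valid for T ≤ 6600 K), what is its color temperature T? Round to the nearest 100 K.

ln t = (236 + 161.1) / 99.47 = 3.9922.
t = e^3.9922 = 54.172.
T = 100·t = 5417 K → 5400 K to the nearest 100 K.

5400 K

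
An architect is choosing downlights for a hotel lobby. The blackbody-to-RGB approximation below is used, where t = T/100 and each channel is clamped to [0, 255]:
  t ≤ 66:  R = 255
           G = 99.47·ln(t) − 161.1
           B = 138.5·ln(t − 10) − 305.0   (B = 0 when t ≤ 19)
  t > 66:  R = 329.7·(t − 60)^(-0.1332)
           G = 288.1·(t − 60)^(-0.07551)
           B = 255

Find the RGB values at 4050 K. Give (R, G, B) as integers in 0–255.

t = 4050/100 = 40.5; the t ≤ 66 branch applies.
R = 255 by definition for t ≤ 66.
G = 99.47·ln 40.5 − 161.1 = 99.47·3.7013 − 161.1 = 207.069.
B = 138.5·ln(40.5 − 10) − 305.0 = 138.5·ln 30.5 − 305.0 = 138.5·3.4177 − 305.0 = 168.355.
Rounded: (255, 207, 168).

(255, 207, 168)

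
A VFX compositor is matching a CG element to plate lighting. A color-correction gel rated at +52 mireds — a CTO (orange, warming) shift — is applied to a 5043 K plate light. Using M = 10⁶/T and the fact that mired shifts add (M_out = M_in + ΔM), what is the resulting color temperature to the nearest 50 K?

4000 K

M_in = 10⁶/5043 = 198.29 mireds.
M_out = 198.29 + (+52) = 250.29 mireds.
T_out = 10⁶/250.29 = 3995.3 K → 4000 K.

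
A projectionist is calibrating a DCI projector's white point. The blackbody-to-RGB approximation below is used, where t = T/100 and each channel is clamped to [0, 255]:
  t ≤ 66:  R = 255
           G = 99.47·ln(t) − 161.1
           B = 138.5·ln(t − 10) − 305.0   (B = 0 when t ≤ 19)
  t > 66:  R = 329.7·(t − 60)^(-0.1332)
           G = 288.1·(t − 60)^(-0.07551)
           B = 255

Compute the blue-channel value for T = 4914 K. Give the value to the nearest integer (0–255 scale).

t = 4914/100 = 49.14; the t ≤ 66 branch applies.
B = 138.5·ln(49.14 − 10) − 305.0 = 138.5·ln 39.14 − 305.0 = 138.5·3.6671 − 305.0 = 202.900.
Rounded: 203.

203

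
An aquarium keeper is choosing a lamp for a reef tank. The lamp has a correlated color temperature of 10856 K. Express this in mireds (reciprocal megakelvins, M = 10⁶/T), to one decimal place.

M = 10⁶ / 10856 = 92.115 → 92.1 mireds.

92.1 mireds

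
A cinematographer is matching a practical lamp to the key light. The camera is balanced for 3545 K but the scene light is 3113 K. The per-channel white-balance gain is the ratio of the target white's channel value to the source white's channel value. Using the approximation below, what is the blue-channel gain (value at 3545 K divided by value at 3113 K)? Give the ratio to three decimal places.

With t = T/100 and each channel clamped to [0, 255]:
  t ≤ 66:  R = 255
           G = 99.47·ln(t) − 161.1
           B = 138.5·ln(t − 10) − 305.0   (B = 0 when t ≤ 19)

1.219

At 3113 K (t = 31.13):
  B = 138.5·ln(31.13 − 10) − 305.0 = 138.5·ln 21.13 − 305.0 = 138.5·3.0507 − 305.0 = 117.521.
At 3545 K (t = 35.45):
  B = 138.5·ln(35.45 − 10) − 305.0 = 138.5·ln 25.45 − 305.0 = 138.5·3.2367 − 305.0 = 143.285.
Gain = 143.285 / 117.521 = 1.2192 → 1.219.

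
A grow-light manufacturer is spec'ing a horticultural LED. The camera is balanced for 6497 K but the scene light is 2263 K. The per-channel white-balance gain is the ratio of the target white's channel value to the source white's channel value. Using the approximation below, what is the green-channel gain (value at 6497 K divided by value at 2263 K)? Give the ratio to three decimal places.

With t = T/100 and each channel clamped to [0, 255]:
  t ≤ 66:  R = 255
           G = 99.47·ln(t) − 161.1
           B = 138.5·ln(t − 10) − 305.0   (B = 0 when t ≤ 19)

At 2263 K (t = 22.63):
  G = 99.47·ln 22.63 − 161.1 = 99.47·3.1193 − 161.1 = 149.174.
At 6497 K (t = 64.97):
  G = 99.47·ln 64.97 − 161.1 = 99.47·4.1739 − 161.1 = 254.080.
Gain = 254.080 / 149.174 = 1.7032 → 1.703.

1.703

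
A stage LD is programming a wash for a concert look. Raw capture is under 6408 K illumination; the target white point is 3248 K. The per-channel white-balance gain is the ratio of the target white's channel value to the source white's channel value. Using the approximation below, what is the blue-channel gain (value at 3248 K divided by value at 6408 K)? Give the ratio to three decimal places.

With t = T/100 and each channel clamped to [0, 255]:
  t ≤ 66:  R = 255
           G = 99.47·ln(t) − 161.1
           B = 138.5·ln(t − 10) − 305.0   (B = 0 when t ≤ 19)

At 6408 K (t = 64.08):
  B = 138.5·ln(64.08 − 10) − 305.0 = 138.5·ln 54.08 − 305.0 = 138.5·3.9905 − 305.0 = 247.679.
At 3248 K (t = 32.48):
  B = 138.5·ln(32.48 − 10) − 305.0 = 138.5·ln 22.48 − 305.0 = 138.5·3.1126 − 305.0 = 126.099.
Gain = 126.099 / 247.679 = 0.5091 → 0.509.

0.509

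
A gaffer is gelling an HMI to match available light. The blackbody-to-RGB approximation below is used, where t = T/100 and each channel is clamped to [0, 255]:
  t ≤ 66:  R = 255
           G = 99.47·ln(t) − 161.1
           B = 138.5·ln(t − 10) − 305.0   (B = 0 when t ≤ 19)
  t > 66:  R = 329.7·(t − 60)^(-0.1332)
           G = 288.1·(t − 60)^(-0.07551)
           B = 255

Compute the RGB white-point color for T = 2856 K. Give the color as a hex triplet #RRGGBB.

#FFAC64

t = 2856/100 = 28.56; the t ≤ 66 branch applies.
R = 255 by definition for t ≤ 66.
G = 99.47·ln 28.56 − 161.1 = 99.47·3.3520 − 161.1 = 172.324.
B = 138.5·ln(28.56 − 10) − 305.0 = 138.5·ln 18.56 − 305.0 = 138.5·2.9210 − 305.0 = 99.560.
Rounded: (255, 172, 100).
In hex: #FFAC64.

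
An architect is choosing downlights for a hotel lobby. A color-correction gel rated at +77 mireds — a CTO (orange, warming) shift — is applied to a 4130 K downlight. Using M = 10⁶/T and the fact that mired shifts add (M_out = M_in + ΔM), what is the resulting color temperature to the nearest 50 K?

M_in = 10⁶/4130 = 242.13 mireds.
M_out = 242.13 + (+77) = 319.13 mireds.
T_out = 10⁶/319.13 = 3133.5 K → 3150 K.

3150 K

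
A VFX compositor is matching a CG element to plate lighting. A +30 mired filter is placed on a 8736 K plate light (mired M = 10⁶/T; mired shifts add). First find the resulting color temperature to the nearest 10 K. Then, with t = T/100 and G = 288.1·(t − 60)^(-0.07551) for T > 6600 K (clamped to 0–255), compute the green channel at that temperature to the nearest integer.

M_in = 10⁶/8736 = 114.47; M_out = 114.47 + (+30) = 144.47.
T_out = 10⁶/144.47 = 6921.9 K → 6920 K; t = 69.2.
G = 288.1·(69.2 − 60)^(-0.07551) = 288.1·9.2^(-0.07551) = 288.1·0.84572 = 243.651.
Rounded: 244.

244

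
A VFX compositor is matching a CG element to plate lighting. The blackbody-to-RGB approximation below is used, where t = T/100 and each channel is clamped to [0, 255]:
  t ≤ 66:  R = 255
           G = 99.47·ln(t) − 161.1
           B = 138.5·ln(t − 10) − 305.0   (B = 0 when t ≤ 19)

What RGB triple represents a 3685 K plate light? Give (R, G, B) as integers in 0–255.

(255, 198, 151)

t = 3685/100 = 36.85; the t ≤ 66 branch applies.
R = 255 by definition for t ≤ 66.
G = 99.47·ln 36.85 − 161.1 = 99.47·3.6069 − 161.1 = 197.674.
B = 138.5·ln(36.85 − 10) − 305.0 = 138.5·ln 26.85 − 305.0 = 138.5·3.2903 − 305.0 = 150.702.
Rounded: (255, 198, 151).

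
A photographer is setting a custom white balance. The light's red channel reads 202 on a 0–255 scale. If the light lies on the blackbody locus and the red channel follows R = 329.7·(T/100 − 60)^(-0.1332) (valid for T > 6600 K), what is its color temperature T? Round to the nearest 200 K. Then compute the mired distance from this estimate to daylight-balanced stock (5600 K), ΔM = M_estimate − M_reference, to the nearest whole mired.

-79 mireds

(t − 60)^(-0.1332) = 202/329.7 = 0.61268.
t − 60 = 0.61268^(1/-0.1332) = 0.61268^(-7.508) = 39.569, so t = 99.569.
T = 100·t = 9957 K → 10000 K to the nearest 200 K.
M_estimate = 10⁶/10000 = 100.00; M_reference = 10⁶/5600 = 178.57.
ΔM = 100.00 − 178.57 = -78.57 → -79 mireds.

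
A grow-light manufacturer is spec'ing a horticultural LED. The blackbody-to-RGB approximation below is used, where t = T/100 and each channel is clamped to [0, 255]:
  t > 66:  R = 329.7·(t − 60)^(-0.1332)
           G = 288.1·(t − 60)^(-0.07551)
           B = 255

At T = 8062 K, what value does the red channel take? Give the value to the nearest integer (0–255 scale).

t = 8062/100 = 80.62; the t > 66 branch applies.
R = 329.7·(80.62 − 60)^(-0.1332) = 329.7·20.62^(-0.1332) = 329.7·0.66825 = 220.321.
Rounded: 220.

220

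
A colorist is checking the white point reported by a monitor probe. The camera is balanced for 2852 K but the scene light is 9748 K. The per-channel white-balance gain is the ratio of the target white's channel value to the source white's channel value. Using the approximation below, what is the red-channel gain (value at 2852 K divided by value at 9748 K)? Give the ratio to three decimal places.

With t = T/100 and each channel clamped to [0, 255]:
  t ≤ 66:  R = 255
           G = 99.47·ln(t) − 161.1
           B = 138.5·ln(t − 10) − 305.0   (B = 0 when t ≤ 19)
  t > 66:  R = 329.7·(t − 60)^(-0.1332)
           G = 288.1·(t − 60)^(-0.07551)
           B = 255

At 9748 K (t = 97.48):
  R = 329.7·(97.48 − 60)^(-0.1332) = 329.7·37.48^(-0.1332) = 329.7·0.61712 = 203.465.
At 2852 K (t = 28.52):
  R = 255 by definition for t ≤ 66.
Gain = 255.000 / 203.465 = 1.2533 → 1.253.

1.253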